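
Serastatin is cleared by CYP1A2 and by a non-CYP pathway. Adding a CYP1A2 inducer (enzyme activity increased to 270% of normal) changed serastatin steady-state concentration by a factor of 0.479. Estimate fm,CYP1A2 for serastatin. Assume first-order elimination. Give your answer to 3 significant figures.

CL'/CL = 1 / 0.479 = 2.088
2.7·fm + (1 − fm) = 2.088
fm = (2.088 − 1) / (2.7 − 1) = 0.640

0.640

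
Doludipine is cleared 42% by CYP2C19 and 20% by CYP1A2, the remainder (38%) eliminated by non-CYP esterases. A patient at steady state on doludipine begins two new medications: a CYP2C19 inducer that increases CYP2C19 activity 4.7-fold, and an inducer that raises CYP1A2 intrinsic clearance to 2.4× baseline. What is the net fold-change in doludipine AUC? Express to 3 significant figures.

CYP2C19: 0.42 × 4.7 = 1.974
CYP1A2: 0.2 × 2.4 = 0.48
Other: 0.38 (unchanged)
CL_new/CL_old = 1.974 + 0.48 + 0.38 = 2.834.
Because AUC varies inversely with clearance, the combined effect is 1 / 2.834 = 0.353.

0.353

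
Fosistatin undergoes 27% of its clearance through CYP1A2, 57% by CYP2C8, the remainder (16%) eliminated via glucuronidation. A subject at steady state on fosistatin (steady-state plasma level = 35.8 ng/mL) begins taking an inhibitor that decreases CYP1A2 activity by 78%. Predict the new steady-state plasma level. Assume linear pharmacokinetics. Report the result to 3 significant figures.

45.4 ng/mL

The CYP1A2 pathway (27% of clearance) falls to 0.22× activity: 0.27 × 0.22 = 0.0594.
CYP2C8 (57%) and the residual 16% are unaffected.
New clearance relative to baseline: 0.0594 + 0.57 + 0.16 = 0.7894.
Steady-state plasma level ∝ 1/CL, so new value = 35.8 / 0.7894 = 45.4 ng/mL.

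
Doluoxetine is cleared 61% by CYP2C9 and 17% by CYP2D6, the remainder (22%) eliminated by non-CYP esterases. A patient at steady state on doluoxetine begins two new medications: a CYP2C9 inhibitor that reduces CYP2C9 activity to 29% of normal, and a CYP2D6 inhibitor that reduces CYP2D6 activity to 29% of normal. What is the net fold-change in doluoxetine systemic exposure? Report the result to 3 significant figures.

The CYP2C9 pathway (61% of clearance) is reduced to 0.29× activity: 0.61 × 0.29 = 0.1769.
The CYP2D6 pathway (17% of clearance) falls to 0.29× activity: 0.17 × 0.29 = 0.0493.
Non-CYP routes (22%) are unchanged.
CL_new/CL_old = 0.1769 + 0.0493 + 0.22 = 0.4462.
Because systemic exposure varies inversely with clearance, the combined effect is 1 / 0.4462 = 2.24.

2.24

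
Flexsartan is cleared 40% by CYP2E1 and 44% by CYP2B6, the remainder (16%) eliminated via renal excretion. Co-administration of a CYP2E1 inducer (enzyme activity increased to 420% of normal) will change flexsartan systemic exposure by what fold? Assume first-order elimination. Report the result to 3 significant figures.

CYP2E1: 0.4 × 4.2 = 1.68
CYP2B6: 0.44 (unchanged)
Other: 0.16 (unchanged)
New clearance relative to baseline: 1.68 + 0.44 + 0.16 = 2.28.
Systemic exposure ratio = CL_old/CL_new = 1 / 2.28 = 0.439.

0.439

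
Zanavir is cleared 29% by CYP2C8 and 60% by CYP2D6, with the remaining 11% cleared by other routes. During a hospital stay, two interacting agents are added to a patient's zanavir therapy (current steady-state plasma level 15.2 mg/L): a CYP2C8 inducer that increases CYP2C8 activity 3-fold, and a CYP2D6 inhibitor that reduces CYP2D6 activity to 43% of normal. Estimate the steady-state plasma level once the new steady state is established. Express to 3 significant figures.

12.3 mg/L

The CYP2C8 pathway (29% of clearance) rises to 3× activity: 0.29 × 3 = 0.87.
The CYP2D6 pathway (60% of clearance) falls to 0.43× activity: 0.6 × 0.43 = 0.258.
The remaining 11% of clearance is unaffected.
New clearance relative to baseline: 0.87 + 0.258 + 0.11 = 1.238.
Steady-state plasma level ∝ 1/CL: new value = 15.2 / 1.238 = 12.3 mg/L.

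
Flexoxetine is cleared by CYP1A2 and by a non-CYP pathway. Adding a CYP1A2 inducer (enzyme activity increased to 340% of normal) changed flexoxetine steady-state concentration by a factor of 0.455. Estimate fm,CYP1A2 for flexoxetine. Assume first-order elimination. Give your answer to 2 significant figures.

CL'/CL = 1 / 0.455 = 2.198
3.4·fm + (1 − fm) = 2.198
fm = (2.198 − 1) / (3.4 − 1) = 0.50

0.50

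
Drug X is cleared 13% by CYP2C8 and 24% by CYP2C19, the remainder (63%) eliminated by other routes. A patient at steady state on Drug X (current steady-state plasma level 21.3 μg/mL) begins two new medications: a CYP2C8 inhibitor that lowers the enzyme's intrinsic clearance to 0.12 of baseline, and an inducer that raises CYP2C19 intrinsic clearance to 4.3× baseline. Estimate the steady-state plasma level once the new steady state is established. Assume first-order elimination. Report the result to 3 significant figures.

12.7 μg/mL

CYP2C8: 0.13 × 0.12 = 0.0156
CYP2C19: 0.24 × 4.3 = 1.032
Other: 0.63 (unchanged)
CL_new/CL_old = 0.0156 + 1.032 + 0.63 = 1.6776.
Steady-state plasma level ∝ 1/CL: new value = 21.3 / 1.6776 = 12.7 μg/mL.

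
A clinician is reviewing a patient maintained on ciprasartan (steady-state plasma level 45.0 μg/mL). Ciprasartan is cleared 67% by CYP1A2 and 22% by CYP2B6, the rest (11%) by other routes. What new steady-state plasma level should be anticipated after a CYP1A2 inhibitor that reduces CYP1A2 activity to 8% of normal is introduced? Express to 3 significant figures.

The CYP1A2 pathway (67% of clearance) drops to 0.08× activity: 0.67 × 0.08 = 0.0536.
CYP2B6 (22%) and the residual 11% are unaffected.
Relative clearance = 0.0536 + 0.22 + 0.11 = 0.3836.
With dosing unchanged, steady-state plasma level scales as 1/CL: 45.0 / 0.3836 = 117 μg/mL.

117 μg/mL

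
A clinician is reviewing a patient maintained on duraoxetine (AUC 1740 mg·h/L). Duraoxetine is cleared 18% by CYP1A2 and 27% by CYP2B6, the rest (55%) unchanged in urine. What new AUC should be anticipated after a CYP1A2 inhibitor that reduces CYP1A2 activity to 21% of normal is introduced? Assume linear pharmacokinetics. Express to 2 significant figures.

2.0 × 10³ mg·h/L

The CYP1A2 pathway (18% of clearance) falls to 0.21× activity: 0.18 × 0.21 = 0.0378.
CYP2B6 (27%) and the residual 55% are unaffected.
New clearance relative to baseline: 0.0378 + 0.27 + 0.55 = 0.8578.
New AUC = baseline ÷ relative clearance = 1740 / 0.8578 = 2.0 × 10³ mg·h/L.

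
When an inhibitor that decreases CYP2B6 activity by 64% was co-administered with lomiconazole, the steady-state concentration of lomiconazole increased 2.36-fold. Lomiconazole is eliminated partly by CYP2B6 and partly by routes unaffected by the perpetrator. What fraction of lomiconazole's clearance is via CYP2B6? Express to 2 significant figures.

0.90

CL'/CL = 1 / 2.36 = 0.4237
0.36·fm + (1 − fm) = 0.4237
fm = (0.4237 − 1) / (0.36 − 1) = 0.90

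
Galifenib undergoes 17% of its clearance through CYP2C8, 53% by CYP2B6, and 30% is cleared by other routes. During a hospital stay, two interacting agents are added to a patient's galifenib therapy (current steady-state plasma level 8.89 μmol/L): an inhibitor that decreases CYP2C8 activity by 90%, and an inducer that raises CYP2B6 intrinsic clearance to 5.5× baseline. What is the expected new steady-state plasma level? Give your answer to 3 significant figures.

2.75 μmol/L

The CYP2C8 pathway (17% of clearance) falls to 0.1× activity: 0.17 × 0.1 = 0.017.
The CYP2B6 pathway (53% of clearance) is boosted to 5.5× activity: 0.53 × 5.5 = 2.915.
Non-CYP routes (30%) are unchanged.
New clearance relative to baseline: 0.017 + 2.915 + 0.3 = 3.232.
Steady-state plasma level ∝ 1/CL: new value = 8.89 / 3.232 = 2.75 μmol/L.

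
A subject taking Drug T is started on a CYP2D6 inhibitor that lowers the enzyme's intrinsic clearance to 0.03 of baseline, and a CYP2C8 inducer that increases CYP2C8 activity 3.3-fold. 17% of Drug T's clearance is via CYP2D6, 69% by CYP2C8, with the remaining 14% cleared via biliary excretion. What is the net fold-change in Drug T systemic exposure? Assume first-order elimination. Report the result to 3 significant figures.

0.413

The CYP2D6 pathway (17% of clearance) drops to 0.03× activity: 0.17 × 0.03 = 0.0051.
The CYP2C8 pathway (69% of clearance) is boosted to 3.3× activity: 0.69 × 3.3 = 2.277.
Non-CYP routes (14%) are unchanged.
Relative clearance = 0.0051 + 2.277 + 0.14 = 2.4221.
Because systemic exposure varies inversely with clearance, the combined effect is 1 / 2.4221 = 0.413.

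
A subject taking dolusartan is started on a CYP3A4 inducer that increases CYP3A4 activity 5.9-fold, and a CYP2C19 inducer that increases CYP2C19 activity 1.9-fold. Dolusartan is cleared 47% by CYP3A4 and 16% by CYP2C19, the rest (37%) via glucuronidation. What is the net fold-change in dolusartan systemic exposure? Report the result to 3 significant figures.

CYP3A4: 0.47 × 5.9 = 2.773
CYP2C19: 0.16 × 1.9 = 0.304
Other: 0.37 (unchanged)
New clearance relative to baseline: 2.773 + 0.304 + 0.37 = 3.447.
Systemic exposure ∝ 1/CL: fold-change = 1 / 3.447 = 0.290.

0.290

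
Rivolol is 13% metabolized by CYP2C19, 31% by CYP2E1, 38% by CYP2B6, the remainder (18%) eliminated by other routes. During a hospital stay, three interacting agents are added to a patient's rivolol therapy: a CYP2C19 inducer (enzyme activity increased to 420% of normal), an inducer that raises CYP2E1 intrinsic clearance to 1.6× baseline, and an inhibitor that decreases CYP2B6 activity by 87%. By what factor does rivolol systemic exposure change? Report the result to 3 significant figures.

0.787

The CYP2C19 pathway (13% of clearance) increases to 4.2× activity: 0.13 × 4.2 = 0.546.
The CYP2E1 pathway (31% of clearance) is boosted to 1.6× activity: 0.31 × 1.6 = 0.496.
The CYP2B6 pathway (38% of clearance) is reduced to 0.13× activity: 0.38 × 0.13 = 0.0494.
Non-CYP routes (18%) are unchanged.
Relative clearance = 0.546 + 0.496 + 0.0494 + 0.18 = 1.2714.
Net systemic exposure ratio = 1 / 1.2714 = 0.787.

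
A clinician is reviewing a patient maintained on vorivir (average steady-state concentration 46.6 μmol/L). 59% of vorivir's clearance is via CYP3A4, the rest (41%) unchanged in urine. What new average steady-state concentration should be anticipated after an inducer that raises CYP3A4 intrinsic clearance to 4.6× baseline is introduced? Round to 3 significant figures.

The CYP3A4 pathway (59% of clearance) is boosted to 4.6× activity: 0.59 × 4.6 = 2.714.
The remaining 41% of clearance is unaffected.
New clearance relative to baseline: 2.714 + 0.41 = 3.124.
Average steady-state concentration ∝ 1/CL, so new value = 46.6 / 3.124 = 14.9 μmol/L.

14.9 μmol/L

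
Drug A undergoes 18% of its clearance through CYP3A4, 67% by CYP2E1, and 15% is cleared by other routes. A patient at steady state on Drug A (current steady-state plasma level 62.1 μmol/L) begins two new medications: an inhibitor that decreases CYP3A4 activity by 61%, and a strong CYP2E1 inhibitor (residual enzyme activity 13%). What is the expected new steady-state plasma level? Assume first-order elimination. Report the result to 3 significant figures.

202 μmol/L

The CYP3A4 pathway (18% of clearance) is reduced to 0.39× activity: 0.18 × 0.39 = 0.0702.
The CYP2E1 pathway (67% of clearance) is reduced to 0.13× activity: 0.67 × 0.13 = 0.0871.
The remaining 15% of clearance is unaffected.
CL_new/CL_old = 0.0702 + 0.0871 + 0.15 = 0.3073.
New steady-state plasma level = 62.1 / 0.3073 = 202 μmol/L (concentration scales inversely with clearance).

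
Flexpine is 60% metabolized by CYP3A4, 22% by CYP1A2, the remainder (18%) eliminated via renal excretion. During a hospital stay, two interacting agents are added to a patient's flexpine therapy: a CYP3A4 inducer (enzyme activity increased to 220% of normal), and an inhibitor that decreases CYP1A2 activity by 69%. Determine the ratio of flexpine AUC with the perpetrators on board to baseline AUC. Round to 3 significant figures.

CYP3A4: 0.6 × 2.2 = 1.32
CYP1A2: 0.22 × 0.31 = 0.0682
Other: 0.18 (unchanged)
CL_new/CL_old = 1.32 + 0.0682 + 0.18 = 1.5682.
Net AUC ratio = 1 / 1.5682 = 0.638.

0.638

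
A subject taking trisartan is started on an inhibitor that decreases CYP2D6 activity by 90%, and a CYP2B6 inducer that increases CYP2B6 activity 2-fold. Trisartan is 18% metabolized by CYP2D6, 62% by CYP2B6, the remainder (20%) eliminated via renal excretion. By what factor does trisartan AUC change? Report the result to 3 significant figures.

0.686

The CYP2D6 pathway (18% of clearance) falls to 0.1× activity: 0.18 × 0.1 = 0.018.
The CYP2B6 pathway (62% of clearance) rises to 2× activity: 0.62 × 2 = 1.24.
The remaining 20% of clearance is unaffected.
New clearance relative to baseline: 0.018 + 1.24 + 0.2 = 1.458.
Because AUC varies inversely with clearance, the combined effect is 1 / 1.458 = 0.686.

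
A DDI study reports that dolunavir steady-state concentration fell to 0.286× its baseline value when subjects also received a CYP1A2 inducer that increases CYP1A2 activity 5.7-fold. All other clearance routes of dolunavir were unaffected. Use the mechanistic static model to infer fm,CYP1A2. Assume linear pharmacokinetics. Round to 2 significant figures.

Let fm be the CYP1A2 fraction. New clearance relative to baseline = fm × 5.7 + (1 − fm).
Steady-state concentration ratio = 1 / (new CL fraction), so new CL fraction = 1 / 0.286 = 3.497.
fm × 5.7 + 1 − fm = 3.497  ⇒  fm × (5.7 − 1) = 2.497  ⇒  fm = 0.53.

0.53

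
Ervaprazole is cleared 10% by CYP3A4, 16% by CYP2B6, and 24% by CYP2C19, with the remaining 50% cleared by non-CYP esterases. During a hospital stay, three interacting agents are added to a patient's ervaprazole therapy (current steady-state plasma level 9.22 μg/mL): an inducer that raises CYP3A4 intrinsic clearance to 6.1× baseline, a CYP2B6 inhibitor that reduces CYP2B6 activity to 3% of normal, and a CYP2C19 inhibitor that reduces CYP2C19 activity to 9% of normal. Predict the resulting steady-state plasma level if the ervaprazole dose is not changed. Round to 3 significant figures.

CYP3A4: 0.1 × 6.1 = 0.61
CYP2B6: 0.16 × 0.03 = 0.0048
CYP2C19: 0.24 × 0.09 = 0.0216
Other: 0.5 (unchanged)
New clearance relative to baseline: 0.61 + 0.0048 + 0.0216 + 0.5 = 1.1364.
New steady-state plasma level = 9.22 / 1.1364 = 8.11 μg/mL (concentration scales inversely with clearance).

8.11 μg/mL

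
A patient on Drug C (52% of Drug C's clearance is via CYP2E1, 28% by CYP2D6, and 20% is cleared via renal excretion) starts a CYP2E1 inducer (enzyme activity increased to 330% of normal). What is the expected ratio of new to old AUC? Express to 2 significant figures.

The CYP2E1 pathway (52% of clearance) is boosted to 3.3× activity: 0.52 × 3.3 = 1.716.
CYP2D6 (28%) and the residual 20% are unaffected.
CL_new/CL_old = 1.716 + 0.28 + 0.2 = 2.196.
AUC ratio = CL_old/CL_new = 1 / 2.196 = 0.46.

0.46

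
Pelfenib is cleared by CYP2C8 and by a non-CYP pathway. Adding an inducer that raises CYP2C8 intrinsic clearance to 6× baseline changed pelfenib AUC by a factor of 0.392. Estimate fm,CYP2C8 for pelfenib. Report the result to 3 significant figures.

0.310

Write x for the fraction cleared via CYP2C8. The observed AUC change means clearance rose to 1/0.392 = 2.551 of baseline.
Only the CYP2C8 route changed, so 2.551 = x·6 + (1 − x), giving x = 0.310.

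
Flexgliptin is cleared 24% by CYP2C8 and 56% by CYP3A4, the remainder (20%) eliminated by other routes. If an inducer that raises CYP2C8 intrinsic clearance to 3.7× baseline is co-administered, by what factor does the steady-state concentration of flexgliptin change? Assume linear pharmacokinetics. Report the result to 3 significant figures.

CYP2C8: 0.24 × 3.7 = 0.888
CYP3A4: 0.56 (unchanged)
Other: 0.2 (unchanged)
CL_new/CL_old = 0.888 + 0.56 + 0.2 = 1.648.
Steady-state concentration ratio = CL_old/CL_new = 1 / 1.648 = 0.607.

0.607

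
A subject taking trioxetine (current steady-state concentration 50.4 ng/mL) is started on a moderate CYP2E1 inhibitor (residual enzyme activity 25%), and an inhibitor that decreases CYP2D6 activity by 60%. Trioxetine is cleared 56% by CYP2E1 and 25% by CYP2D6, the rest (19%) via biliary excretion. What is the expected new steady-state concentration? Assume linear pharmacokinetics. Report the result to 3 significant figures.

117 ng/mL

The CYP2E1 pathway (56% of clearance) falls to 0.25× activity: 0.56 × 0.25 = 0.14.
The CYP2D6 pathway (25% of clearance) is reduced to 0.4× activity: 0.25 × 0.4 = 0.1.
Non-CYP routes (19%) are unchanged.
CL_new/CL_old = 0.14 + 0.1 + 0.19 = 0.43.
New steady-state concentration = 50.4 / 0.43 = 117 ng/mL (concentration scales inversely with clearance).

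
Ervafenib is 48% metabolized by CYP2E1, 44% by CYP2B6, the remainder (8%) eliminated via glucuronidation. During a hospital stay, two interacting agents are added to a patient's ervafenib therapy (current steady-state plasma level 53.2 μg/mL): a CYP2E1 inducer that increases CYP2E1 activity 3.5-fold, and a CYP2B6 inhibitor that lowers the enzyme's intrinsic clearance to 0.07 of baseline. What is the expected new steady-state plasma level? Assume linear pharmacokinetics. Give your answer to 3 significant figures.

CYP2E1: 0.48 × 3.5 = 1.68
CYP2B6: 0.44 × 0.07 = 0.0308
Other: 0.08 (unchanged)
Relative clearance = 1.68 + 0.0308 + 0.08 = 1.7908.
Steady-state plasma level ∝ 1/CL: new value = 53.2 / 1.7908 = 29.7 μg/mL.

29.7 μg/mL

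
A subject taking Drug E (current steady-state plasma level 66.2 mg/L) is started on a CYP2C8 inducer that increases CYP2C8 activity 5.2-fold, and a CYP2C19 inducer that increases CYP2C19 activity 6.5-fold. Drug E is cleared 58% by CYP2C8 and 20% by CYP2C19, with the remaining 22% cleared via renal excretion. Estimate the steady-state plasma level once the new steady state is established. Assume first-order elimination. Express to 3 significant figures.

The CYP2C8 pathway (58% of clearance) rises to 5.2× activity: 0.58 × 5.2 = 3.016.
The CYP2C19 pathway (20% of clearance) rises to 6.5× activity: 0.2 × 6.5 = 1.3.
Non-CYP routes (22%) are unchanged.
CL_new/CL_old = 3.016 + 1.3 + 0.22 = 4.536.
Dividing the baseline by the relative clearance: 66.2 / 4.536 = 14.6 mg/L.

14.6 mg/L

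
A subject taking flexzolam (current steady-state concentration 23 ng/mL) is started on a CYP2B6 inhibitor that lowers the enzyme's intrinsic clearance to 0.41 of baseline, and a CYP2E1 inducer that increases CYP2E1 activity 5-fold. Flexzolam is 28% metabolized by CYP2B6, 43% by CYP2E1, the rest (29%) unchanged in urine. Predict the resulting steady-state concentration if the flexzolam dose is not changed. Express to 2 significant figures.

9.0 ng/mL

The CYP2B6 pathway (28% of clearance) falls to 0.41× activity: 0.28 × 0.41 = 0.1148.
The CYP2E1 pathway (43% of clearance) is boosted to 5× activity: 0.43 × 5 = 2.15.
Non-CYP routes (29%) are unchanged.
CL_new/CL_old = 0.1148 + 2.15 + 0.29 = 2.5548.
Dividing the baseline by the relative clearance: 23 / 2.5548 = 9.0 ng/mL.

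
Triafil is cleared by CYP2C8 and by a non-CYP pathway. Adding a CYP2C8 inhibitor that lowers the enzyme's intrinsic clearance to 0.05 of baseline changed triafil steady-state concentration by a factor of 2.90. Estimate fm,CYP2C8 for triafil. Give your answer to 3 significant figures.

Call the CYP2C8 fraction fm. After the interaction, CL_new/CL_old = fm × 0.05 + (1 − fm).
Steady-state concentration ratio = 1 / (new CL fraction), so new CL fraction = 1 / 2.90 = 0.3448.
fm × 0.05 + 1 − fm = 0.3448  ⇒  fm × (0.05 − 1) = −0.6552  ⇒  fm = 0.690.

0.690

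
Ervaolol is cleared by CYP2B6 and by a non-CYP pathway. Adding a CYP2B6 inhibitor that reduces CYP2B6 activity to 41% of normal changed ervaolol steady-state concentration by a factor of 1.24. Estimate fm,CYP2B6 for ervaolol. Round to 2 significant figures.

0.33

Let fm be the CYP2B6 fraction. New clearance relative to baseline = fm × 0.41 + (1 − fm).
Steady-state concentration ratio = 1 / (new CL fraction), so new CL fraction = 1 / 1.24 = 0.8065.
fm × 0.41 + 1 − fm = 0.8065  ⇒  fm × (0.41 − 1) = −0.1935  ⇒  fm = 0.33.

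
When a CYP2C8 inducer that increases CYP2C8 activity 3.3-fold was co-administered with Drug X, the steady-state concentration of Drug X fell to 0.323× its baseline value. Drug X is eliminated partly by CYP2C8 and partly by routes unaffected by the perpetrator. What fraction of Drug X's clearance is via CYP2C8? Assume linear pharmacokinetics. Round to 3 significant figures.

Let fm be the CYP2C8 fraction. New clearance relative to baseline = fm × 3.3 + (1 − fm).
Steady-state concentration ratio = 1 / (new CL fraction), so new CL fraction = 1 / 0.323 = 3.096.
fm × 3.3 + 1 − fm = 3.096  ⇒  fm × (3.3 − 1) = 2.096  ⇒  fm = 0.911.

0.911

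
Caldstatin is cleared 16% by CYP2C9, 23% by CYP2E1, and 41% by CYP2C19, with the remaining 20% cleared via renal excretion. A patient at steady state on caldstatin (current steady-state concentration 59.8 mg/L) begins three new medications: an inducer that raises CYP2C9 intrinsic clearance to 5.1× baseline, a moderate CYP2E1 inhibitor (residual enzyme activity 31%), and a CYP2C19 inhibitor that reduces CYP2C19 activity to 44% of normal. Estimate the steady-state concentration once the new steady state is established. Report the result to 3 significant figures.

47.2 mg/L

The CYP2C9 pathway (16% of clearance) is boosted to 5.1× activity: 0.16 × 5.1 = 0.816.
The CYP2E1 pathway (23% of clearance) falls to 0.31× activity: 0.23 × 0.31 = 0.0713.
The CYP2C19 pathway (41% of clearance) is reduced to 0.44× activity: 0.41 × 0.44 = 0.1804.
The remaining 20% of clearance is unaffected.
CL_new/CL_old = 0.816 + 0.0713 + 0.1804 + 0.2 = 1.2677.
Steady-state concentration ∝ 1/CL: new value = 59.8 / 1.2677 = 47.2 mg/L.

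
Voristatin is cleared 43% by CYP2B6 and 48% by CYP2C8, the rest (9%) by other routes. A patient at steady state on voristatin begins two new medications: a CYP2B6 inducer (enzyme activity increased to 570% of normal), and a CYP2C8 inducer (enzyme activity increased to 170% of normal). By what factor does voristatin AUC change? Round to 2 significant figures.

0.30

CYP2B6: 0.43 × 5.7 = 2.451
CYP2C8: 0.48 × 1.7 = 0.816
Other: 0.09 (unchanged)
CL_new/CL_old = 2.451 + 0.816 + 0.09 = 3.357.
AUC ∝ 1/CL: fold-change = 1 / 3.357 = 0.30.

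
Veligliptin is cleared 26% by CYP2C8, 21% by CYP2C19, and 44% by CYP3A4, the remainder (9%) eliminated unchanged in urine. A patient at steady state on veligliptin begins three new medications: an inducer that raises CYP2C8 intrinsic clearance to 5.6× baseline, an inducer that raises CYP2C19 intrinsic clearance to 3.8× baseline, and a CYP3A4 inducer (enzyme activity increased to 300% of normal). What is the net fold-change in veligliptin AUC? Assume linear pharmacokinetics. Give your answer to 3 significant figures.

The CYP2C8 pathway (26% of clearance) increases to 5.6× activity: 0.26 × 5.6 = 1.456.
The CYP2C19 pathway (21% of clearance) rises to 3.8× activity: 0.21 × 3.8 = 0.798.
The CYP3A4 pathway (44% of clearance) increases to 3× activity: 0.44 × 3 = 1.32.
Non-CYP routes (9%) are unchanged.
CL_new/CL_old = 1.456 + 0.798 + 1.32 + 0.09 = 3.664.
AUC ∝ 1/CL: fold-change = 1 / 3.664 = 0.273.

0.273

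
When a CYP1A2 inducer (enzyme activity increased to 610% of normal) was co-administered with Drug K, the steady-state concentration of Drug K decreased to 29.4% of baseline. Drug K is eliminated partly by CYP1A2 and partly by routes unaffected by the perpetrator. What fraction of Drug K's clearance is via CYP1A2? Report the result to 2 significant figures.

0.47

Call the CYP1A2 fraction fm. After the interaction, CL_new/CL_old = fm × 6.1 + (1 − fm).
Steady-state concentration ratio = 1 / (new CL fraction), so new CL fraction = 1 / 0.294 = 3.401.
fm × 6.1 + 1 − fm = 3.401  ⇒  fm × (6.1 − 1) = 2.401  ⇒  fm = 0.47.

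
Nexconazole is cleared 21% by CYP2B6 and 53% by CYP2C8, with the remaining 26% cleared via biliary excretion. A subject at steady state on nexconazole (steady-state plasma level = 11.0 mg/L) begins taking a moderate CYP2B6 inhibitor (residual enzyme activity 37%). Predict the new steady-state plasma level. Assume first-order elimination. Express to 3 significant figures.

12.7 mg/L

The CYP2B6 pathway (21% of clearance) drops to 0.37× activity: 0.21 × 0.37 = 0.0777.
CYP2C8 (53%) and the residual 26% are unaffected.
CL_new/CL_old = 0.0777 + 0.53 + 0.26 = 0.8677.
New steady-state plasma level = baseline ÷ relative clearance = 11.0 / 0.8677 = 12.7 mg/L.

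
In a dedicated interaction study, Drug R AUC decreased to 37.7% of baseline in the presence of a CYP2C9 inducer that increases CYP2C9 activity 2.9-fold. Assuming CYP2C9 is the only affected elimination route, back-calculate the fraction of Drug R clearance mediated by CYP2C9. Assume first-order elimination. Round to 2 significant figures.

CL'/CL = 1 / 0.377 = 2.653
2.9·fm + (1 − fm) = 2.653
fm = (2.653 − 1) / (2.9 − 1) = 0.87

0.87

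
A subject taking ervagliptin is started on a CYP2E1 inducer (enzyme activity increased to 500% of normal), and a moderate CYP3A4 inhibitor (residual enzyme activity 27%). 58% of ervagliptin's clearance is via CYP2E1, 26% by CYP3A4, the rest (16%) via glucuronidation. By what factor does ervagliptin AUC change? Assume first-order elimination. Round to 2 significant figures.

0.32

The CYP2E1 pathway (58% of clearance) increases to 5× activity: 0.58 × 5 = 2.9.
The CYP3A4 pathway (26% of clearance) falls to 0.27× activity: 0.26 × 0.27 = 0.0702.
The remaining 16% of clearance is unaffected.
Relative clearance = 2.9 + 0.0702 + 0.16 = 3.1302.
Net AUC ratio = 1 / 3.1302 = 0.32.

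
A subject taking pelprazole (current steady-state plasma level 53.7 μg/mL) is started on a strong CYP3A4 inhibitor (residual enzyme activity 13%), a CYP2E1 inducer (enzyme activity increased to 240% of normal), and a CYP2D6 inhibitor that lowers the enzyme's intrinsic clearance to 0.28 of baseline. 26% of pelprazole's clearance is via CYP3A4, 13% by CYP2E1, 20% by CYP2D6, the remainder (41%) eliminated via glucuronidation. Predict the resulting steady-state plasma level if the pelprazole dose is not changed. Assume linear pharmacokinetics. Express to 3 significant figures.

CYP3A4: 0.26 × 0.13 = 0.0338
CYP2E1: 0.13 × 2.4 = 0.312
CYP2D6: 0.2 × 0.28 = 0.056
Other: 0.41 (unchanged)
New clearance relative to baseline: 0.0338 + 0.312 + 0.056 + 0.41 = 0.8118.
New steady-state plasma level = 53.7 / 0.8118 = 66.1 μg/mL (concentration scales inversely with clearance).

66.1 μg/mL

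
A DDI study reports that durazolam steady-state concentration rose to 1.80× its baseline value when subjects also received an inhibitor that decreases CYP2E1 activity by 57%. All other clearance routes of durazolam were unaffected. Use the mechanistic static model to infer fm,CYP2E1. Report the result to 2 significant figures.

Let x = fm,CYP2E1. Because steady-state concentration ∝ 1/CL, relative clearance fell to 1/1.80 = 0.5556.
Only the CYP2E1 route changed, so 0.5556 = x·0.43 + (1 − x), giving x = 0.78.

0.78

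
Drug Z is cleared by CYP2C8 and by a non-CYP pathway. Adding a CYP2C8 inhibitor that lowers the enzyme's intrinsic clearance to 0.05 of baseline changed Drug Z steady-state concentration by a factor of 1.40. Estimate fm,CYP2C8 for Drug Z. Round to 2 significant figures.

0.30

Call the CYP2C8 fraction fm. After the interaction, CL_new/CL_old = fm × 0.05 + (1 − fm).
Steady-state concentration ratio = 1 / (new CL fraction), so new CL fraction = 1 / 1.40 = 0.7143.
fm × 0.05 + 1 − fm = 0.7143  ⇒  fm × (0.05 − 1) = −0.2857  ⇒  fm = 0.30.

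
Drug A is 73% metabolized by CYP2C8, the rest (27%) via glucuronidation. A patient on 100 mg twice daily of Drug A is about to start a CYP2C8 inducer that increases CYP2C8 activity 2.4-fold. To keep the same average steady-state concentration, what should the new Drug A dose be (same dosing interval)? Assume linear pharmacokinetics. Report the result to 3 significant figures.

202 mg

The CYP2C8 pathway (73% of clearance) increases to 2.4× activity: 0.73 × 2.4 = 1.752.
Non-CYP routes (27%) are unchanged.
New clearance relative to baseline: 1.752 + 0.27 = 2.022.
Css,avg = (dose rate)/CL, so holding Css fixed requires dose ∝ CL: 100 × 2.022 = 202 mg.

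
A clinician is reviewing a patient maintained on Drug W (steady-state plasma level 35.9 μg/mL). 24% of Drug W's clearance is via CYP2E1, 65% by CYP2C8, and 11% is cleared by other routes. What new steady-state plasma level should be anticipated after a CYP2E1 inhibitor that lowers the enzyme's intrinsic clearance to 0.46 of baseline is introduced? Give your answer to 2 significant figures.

The CYP2E1 pathway (24% of clearance) drops to 0.46× activity: 0.24 × 0.46 = 0.1104.
CYP2C8 (65%) and the residual 11% are unaffected.
Relative clearance = 0.1104 + 0.65 + 0.11 = 0.8704.
With dosing unchanged, steady-state plasma level scales as 1/CL: 35.9 / 0.8704 = 41 μg/mL.

41 μg/mL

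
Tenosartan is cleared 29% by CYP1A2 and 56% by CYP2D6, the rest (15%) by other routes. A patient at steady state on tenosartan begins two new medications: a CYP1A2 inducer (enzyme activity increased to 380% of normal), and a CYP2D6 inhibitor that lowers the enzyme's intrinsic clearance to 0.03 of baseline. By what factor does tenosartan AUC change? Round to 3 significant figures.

The CYP1A2 pathway (29% of clearance) is boosted to 3.8× activity: 0.29 × 3.8 = 1.102.
The CYP2D6 pathway (56% of clearance) falls to 0.03× activity: 0.56 × 0.03 = 0.0168.
Non-CYP routes (15%) are unchanged.
New clearance relative to baseline: 1.102 + 0.0168 + 0.15 = 1.2688.
Because AUC varies inversely with clearance, the combined effect is 1 / 1.2688 = 0.788.

0.788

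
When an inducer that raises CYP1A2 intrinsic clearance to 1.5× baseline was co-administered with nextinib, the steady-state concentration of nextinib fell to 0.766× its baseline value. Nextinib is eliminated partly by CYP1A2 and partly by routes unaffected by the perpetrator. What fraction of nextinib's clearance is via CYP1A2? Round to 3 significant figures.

Call the CYP1A2 fraction fm. After the interaction, CL_new/CL_old = fm × 1.5 + (1 − fm).
Steady-state concentration ratio = 1 / (new CL fraction), so new CL fraction = 1 / 0.766 = 1.305.
fm × 1.5 + 1 − fm = 1.305  ⇒  fm × (1.5 − 1) = 0.3055  ⇒  fm = 0.611.

0.611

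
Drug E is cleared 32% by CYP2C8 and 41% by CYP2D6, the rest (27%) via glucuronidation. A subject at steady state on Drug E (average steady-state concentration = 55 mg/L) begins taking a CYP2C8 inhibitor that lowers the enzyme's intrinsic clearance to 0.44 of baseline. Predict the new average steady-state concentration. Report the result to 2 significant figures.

CYP2C8: 0.32 × 0.44 = 0.1408
CYP2D6: 0.41 (unchanged)
Other: 0.27 (unchanged)
New clearance relative to baseline: 0.1408 + 0.41 + 0.27 = 0.8208.
Average steady-state concentration ∝ 1/CL, so new value = 55 / 0.8208 = 67 mg/L.

67 mg/L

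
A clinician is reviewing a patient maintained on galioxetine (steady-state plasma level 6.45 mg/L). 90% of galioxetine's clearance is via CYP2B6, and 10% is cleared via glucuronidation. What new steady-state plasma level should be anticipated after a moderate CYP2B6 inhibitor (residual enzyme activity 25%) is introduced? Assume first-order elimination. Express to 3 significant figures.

The CYP2B6 pathway (90% of clearance) is reduced to 0.25× activity: 0.9 × 0.25 = 0.225.
Non-CYP routes (10%) are unchanged.
New clearance relative to baseline: 0.225 + 0.1 = 0.325.
Steady-state plasma level ∝ 1/CL, so new value = 6.45 / 0.325 = 19.8 mg/L.

19.8 mg/L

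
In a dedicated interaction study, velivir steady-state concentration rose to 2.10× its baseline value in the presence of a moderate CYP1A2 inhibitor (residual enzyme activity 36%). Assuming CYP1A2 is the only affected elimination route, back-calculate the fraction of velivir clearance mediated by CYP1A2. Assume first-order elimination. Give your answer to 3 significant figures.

0.818

Let x = fm,CYP1A2. Because steady-state concentration ∝ 1/CL, relative clearance fell to 1/2.10 = 0.4762.
Only the CYP1A2 route changed, so 0.4762 = x·0.36 + (1 − x), giving x = 0.818.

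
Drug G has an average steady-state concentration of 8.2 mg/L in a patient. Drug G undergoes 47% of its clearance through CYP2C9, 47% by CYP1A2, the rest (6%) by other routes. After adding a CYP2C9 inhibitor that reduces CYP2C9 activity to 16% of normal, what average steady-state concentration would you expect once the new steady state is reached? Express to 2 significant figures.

The CYP2C9 pathway (47% of clearance) drops to 0.16× activity: 0.47 × 0.16 = 0.0752.
CYP1A2 (47%) and the residual 6% are unaffected.
CL_new/CL_old = 0.0752 + 0.47 + 0.06 = 0.6052.
New average steady-state concentration = baseline ÷ relative clearance = 8.2 / 0.6052 = 14 mg/L.

14 mg/L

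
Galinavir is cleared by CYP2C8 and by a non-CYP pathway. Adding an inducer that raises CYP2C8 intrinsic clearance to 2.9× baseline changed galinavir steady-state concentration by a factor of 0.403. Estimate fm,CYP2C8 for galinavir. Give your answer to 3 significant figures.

CL'/CL = 1 / 0.403 = 2.481
2.9·fm + (1 − fm) = 2.481
fm = (2.481 − 1) / (2.9 − 1) = 0.780

0.780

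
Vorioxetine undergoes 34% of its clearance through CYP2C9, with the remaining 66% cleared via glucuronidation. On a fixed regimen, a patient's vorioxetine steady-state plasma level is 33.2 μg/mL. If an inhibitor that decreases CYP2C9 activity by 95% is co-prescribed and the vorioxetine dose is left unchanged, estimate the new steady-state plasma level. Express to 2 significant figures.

The CYP2C9 pathway (34% of clearance) falls to 0.05× activity: 0.34 × 0.05 = 0.017.
Non-CYP routes (66%) are unchanged.
CL_new/CL_old = 0.017 + 0.66 = 0.677.
With dosing unchanged, steady-state plasma level scales as 1/CL: 33.2 / 0.677 = 49 μg/mL.

49 μg/mL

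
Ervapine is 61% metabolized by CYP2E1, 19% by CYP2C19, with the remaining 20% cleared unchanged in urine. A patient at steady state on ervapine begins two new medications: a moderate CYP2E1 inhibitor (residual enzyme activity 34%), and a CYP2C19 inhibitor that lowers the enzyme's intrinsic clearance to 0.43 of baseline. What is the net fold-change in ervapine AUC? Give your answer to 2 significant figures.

CYP2E1: 0.61 × 0.34 = 0.2074
CYP2C19: 0.19 × 0.43 = 0.0817
Other: 0.2 (unchanged)
CL_new/CL_old = 0.2074 + 0.0817 + 0.2 = 0.4891.
Net AUC ratio = 1 / 0.4891 = 2.0.

2.0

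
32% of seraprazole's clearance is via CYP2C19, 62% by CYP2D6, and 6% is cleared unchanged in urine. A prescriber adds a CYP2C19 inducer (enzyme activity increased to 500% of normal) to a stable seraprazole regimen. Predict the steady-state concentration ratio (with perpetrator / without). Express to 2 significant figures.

0.44

CYP2C19: 0.32 × 5 = 1.6
CYP2D6: 0.62 (unchanged)
Other: 0.06 (unchanged)
Relative clearance = 1.6 + 0.62 + 0.06 = 2.28.
Since steady-state concentration ∝ 1/CL, the ratio is 1 / 2.28 = 0.44.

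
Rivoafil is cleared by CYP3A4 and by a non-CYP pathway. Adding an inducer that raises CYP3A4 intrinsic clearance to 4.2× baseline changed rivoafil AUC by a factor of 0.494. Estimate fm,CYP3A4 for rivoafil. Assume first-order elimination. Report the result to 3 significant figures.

Let x = fm,CYP3A4. Because AUC ∝ 1/CL, relative clearance rose to 1/0.494 = 2.024.
Setting x·4.2 + (1 − x) = 2.024 and solving: x = (2.024 − 1)/(4.2 − 1) = 0.320.

0.320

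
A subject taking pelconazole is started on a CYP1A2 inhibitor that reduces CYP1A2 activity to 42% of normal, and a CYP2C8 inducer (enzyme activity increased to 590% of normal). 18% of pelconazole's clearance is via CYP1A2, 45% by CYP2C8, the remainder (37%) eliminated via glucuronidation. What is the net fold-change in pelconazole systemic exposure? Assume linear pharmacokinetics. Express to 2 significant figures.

The CYP1A2 pathway (18% of clearance) falls to 0.42× activity: 0.18 × 0.42 = 0.0756.
The CYP2C8 pathway (45% of clearance) increases to 5.9× activity: 0.45 × 5.9 = 2.655.
The remaining 37% of clearance is unaffected.
Relative clearance = 0.0756 + 2.655 + 0.37 = 3.1006.
Net systemic exposure ratio = 1 / 3.1006 = 0.32.

0.32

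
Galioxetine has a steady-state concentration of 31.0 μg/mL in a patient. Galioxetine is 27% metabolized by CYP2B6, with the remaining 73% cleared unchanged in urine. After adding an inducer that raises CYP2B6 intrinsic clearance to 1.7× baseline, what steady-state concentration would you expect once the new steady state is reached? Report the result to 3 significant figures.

The CYP2B6 pathway (27% of clearance) is boosted to 1.7× activity: 0.27 × 1.7 = 0.459.
Non-CYP routes (73%) are unchanged.
CL_new/CL_old = 0.459 + 0.73 = 1.189.
With dosing unchanged, steady-state concentration scales as 1/CL: 31.0 / 1.189 = 26.1 μg/mL.

26.1 μg/mL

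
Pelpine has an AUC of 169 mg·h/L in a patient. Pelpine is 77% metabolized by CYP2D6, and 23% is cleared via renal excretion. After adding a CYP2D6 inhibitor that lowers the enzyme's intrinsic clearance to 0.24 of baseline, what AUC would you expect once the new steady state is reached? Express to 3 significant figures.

407 mg·h/L

The CYP2D6 pathway (77% of clearance) is reduced to 0.24× activity: 0.77 × 0.24 = 0.1848.
Non-CYP routes (23%) are unchanged.
Relative clearance = 0.1848 + 0.23 = 0.4148.
New AUC = baseline ÷ relative clearance = 169 / 0.4148 = 407 mg·h/L.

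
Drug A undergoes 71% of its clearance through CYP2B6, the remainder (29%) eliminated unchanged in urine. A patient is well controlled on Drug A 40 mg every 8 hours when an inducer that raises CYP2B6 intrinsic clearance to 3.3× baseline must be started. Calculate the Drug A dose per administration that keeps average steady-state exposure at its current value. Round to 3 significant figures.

The CYP2B6 pathway (71% of clearance) increases to 3.3× activity: 0.71 × 3.3 = 2.343.
The remaining 29% of clearance is unaffected.
Relative clearance = 2.343 + 0.29 = 2.633.
Exposure is unchanged when dose changes in proportion to clearance. New dose = 40 mg × 2.633 = 105 mg.

105 mg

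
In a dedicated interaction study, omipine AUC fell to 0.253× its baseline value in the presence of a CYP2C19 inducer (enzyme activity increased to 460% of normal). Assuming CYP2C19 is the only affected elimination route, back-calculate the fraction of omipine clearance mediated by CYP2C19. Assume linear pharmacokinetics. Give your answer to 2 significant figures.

Write x for the fraction cleared via CYP2C19. The observed AUC change means clearance rose to 1/0.253 = 3.953 of baseline.
Setting x·4.6 + (1 − x) = 3.953 and solving: x = (3.953 − 1)/(4.6 − 1) = 0.82.

0.82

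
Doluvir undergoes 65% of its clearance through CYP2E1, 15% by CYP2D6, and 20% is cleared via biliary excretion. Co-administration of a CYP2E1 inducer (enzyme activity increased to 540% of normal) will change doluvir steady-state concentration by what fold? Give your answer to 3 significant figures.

0.259

The CYP2E1 pathway (65% of clearance) is boosted to 5.4× activity: 0.65 × 5.4 = 3.51.
CYP2D6 (15%) and the residual 20% are unaffected.
Relative clearance = 3.51 + 0.15 + 0.2 = 3.86.
Steady-state concentration is inversely proportional to clearance, so the fold-change is 1 / 3.86 = 0.259.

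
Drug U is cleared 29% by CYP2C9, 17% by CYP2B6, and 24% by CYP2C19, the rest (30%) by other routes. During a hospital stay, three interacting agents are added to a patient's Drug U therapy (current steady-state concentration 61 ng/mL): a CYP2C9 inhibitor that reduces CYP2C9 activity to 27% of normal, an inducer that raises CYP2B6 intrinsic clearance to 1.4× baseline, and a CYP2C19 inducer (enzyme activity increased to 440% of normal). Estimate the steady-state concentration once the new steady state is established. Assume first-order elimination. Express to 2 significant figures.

The CYP2C9 pathway (29% of clearance) falls to 0.27× activity: 0.29 × 0.27 = 0.0783.
The CYP2B6 pathway (17% of clearance) increases to 1.4× activity: 0.17 × 1.4 = 0.238.
The CYP2C19 pathway (24% of clearance) rises to 4.4× activity: 0.24 × 4.4 = 1.056.
The remaining 30% of clearance is unaffected.
New clearance relative to baseline: 0.0783 + 0.238 + 1.056 + 0.3 = 1.6723.
New steady-state concentration = 61 / 1.6723 = 36 ng/mL (concentration scales inversely with clearance).

36 ng/mL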